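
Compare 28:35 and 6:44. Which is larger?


28/35 = 0.8000
6/44 = 0.1364
0.8000 > 0.1364, so 28:35 is greater
= 28:35

28:35


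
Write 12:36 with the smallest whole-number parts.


GCD(12, 36) = 12
12/12 : 36/12
= 1:3

1:3


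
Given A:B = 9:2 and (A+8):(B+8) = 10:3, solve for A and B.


Let A = 9k, B = 2k.
(9k + 8) / (2k + 8) = 10/3
Cross-multiply: 3(9k + 8) = 10(2k + 8)
27k + 24 = 20k + 80
27k - 20k = 80 - 24
7k = 56
k = 56/7 = 8
A = 9×8 = 72, B = 2×8 = 16
= A = 72, B = 16

A = 72, B = 16


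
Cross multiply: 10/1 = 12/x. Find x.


Cross multiply: 10 × x = 1 × 12
10x = 12
x = 12 / 10
= 1.20

1.20


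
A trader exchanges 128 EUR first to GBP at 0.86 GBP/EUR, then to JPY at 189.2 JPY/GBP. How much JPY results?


Step 1: 128 EUR × 0.86 = 110.08 GBP
Step 2: 110.08 GBP × 189.2 = 20827.14 JPY
Implied rate EUR→JPY = 0.86 × 189.2 = 162.7120
= 20827.14 JPY

20827.14 JPY


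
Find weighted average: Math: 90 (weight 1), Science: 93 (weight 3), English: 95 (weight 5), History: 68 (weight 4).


Numerator = 90×1 + 93×3 + 95×5 + 68×4
= 90 + 279 + 475 + 272
= 1116
Total weight = 13
Weighted avg = 1116/13
= 85.85

85.85


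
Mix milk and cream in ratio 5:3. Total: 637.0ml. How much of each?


Total parts = 5 + 3 = 8
milk: 637.0 × 5/8 = 398.1ml
cream: 637.0 × 3/8 = 238.9ml
= 398.1ml and 238.9ml

398.1ml and 238.9ml


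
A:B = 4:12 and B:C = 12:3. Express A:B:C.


Match B: multiply A:B by 12 → 48:144
Multiply B:C by 12 → 144:36
Combined: 48:144:36
GCD = 12
= 4:12:3

4:12:3


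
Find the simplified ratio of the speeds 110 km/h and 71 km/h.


Ratio = 110:71
GCD = 1
Simplified = 110:71
Time ratio (same distance) = 71:110
Speed ratio = 110:71

110:71


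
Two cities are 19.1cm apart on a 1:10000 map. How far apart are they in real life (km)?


Real distance = map distance × scale
= 19.1cm × 10000
= 191000 cm = 1910.0 m
= 1.910 km

1.910 km


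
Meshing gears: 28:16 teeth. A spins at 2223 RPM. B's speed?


Gear ratio = 28:16 = 7:4
RPM_B = RPM_A × (teeth_A / teeth_B)
= 2223 × (28/16)
= 3890.3 RPM

3890.3 RPM


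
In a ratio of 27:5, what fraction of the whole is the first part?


Total parts = 27 + 5 = 32
First part: 27/32 = 27/32
= 27/32

27/32


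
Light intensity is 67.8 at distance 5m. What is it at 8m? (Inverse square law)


I₁d₁² = I₂d₂²
I₂ = I₁ × (d₁/d₂)²
= 67.8 × (5/8)²
= 67.8 × 25/64
= 1695/64
≈ 26.4844

26.4844


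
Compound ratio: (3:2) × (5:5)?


Compound ratio = (3×5) : (2×5)
= 15:10
GCD = 5
= 3:2

3:2


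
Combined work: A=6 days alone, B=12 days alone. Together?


Rate of A = 1/6 per day
Rate of B = 1/12 per day
Combined rate = 1/6 + 1/12 = 18/72 = 0.2500 per day
Days = 1 / combined rate = 72/18
= 4.00 days

4.00 days


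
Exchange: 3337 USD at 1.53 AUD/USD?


Amount × rate = 3337 × 1.53
= 5105.61 AUD

5105.61 AUD


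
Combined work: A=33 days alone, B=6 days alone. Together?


Rate of A = 1/33 per day
Rate of B = 1/6 per day
Combined rate = 1/33 + 1/6 = 39/198 ≈ 0.1970 per day
Days = 1 / combined rate = 198/39
≈ 5.08 days

5.08 days


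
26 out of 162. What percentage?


Percentage = (part / whole) × 100
= (26 / 162) × 100
≈ 16.05%

16.05%


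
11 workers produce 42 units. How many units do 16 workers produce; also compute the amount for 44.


Direct proportion: y/x = constant
k = 42/11 ≈ 3.8182
y at x=16: k × 16 = 42 × 16 / 11 = 672/11 ≈ 61.09
y at x=44: k × 44 = 42 × 44 / 11 = 1848/11 = 168.00
= 61.09 and 168.00

61.09 and 168.00


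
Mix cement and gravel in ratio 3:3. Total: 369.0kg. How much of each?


Total parts = 3 + 3 = 6
cement: 369.0 × 3/6 = 184.5kg
gravel: 369.0 × 3/6 = 184.5kg
= 184.5kg and 184.5kg

184.5kg and 184.5kg


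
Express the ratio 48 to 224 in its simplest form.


GCD(48, 224) = 16
48/16 : 224/16
= 3:14

3:14


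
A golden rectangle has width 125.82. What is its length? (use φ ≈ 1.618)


φ = (1 + √5) / 2 ≈ 1.618
Length = width × φ = 125.82 × 1.618 = 203.57676
≈ 203.58

203.58


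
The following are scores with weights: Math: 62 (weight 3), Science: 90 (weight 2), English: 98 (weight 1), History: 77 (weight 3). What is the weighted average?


Numerator = 62×3 + 90×2 + 98×1 + 77×3
= 186 + 180 + 98 + 231
= 695
Total weight = 9
Weighted avg = 695/9
= 77.22

77.22


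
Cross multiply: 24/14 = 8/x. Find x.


Cross multiply: 24 × x = 14 × 8
24x = 112
x = 112 / 24
= 4.67

4.67


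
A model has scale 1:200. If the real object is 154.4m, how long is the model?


Model size = real / scale
= 154.4 / 200
= 0.7720 m

0.7720 m


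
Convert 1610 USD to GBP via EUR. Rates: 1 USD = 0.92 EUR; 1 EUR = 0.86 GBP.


Step 1: 1610 USD × 0.92 = 1481.20 EUR
Step 2: 1481.20 EUR × 0.86 = 1273.83 GBP
Implied rate USD→GBP = 0.92 × 0.86 = 0.7912
= 1273.83 GBP

1273.83 GBP


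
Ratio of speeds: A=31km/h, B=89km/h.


Ratio = 31:89
GCD = 1
Simplified = 31:89
Time ratio (same distance) = 89:31
Speed ratio = 31:89

31:89


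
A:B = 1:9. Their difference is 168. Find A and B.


Let A = 1k, B = 9k.
9k - 1k = 168
8k = 168 → k = 168/8 = 21
A = 1×21 = 21, B = 9×21 = 189
= A = 21, B = 189

A = 21, B = 189


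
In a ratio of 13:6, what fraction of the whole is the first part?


Total parts = 13 + 6 = 19
First part: 13/19 = 13/19
= 13/19

13/19


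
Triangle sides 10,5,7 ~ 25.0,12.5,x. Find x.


Scale factor = 25.0/10 = 2.5
Missing side = 7 × 2.5
= 17.5

17.5


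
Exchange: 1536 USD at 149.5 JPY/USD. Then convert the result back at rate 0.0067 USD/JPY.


Amount × rate = 1536 × 149.5 = 229632.00 JPY
Round-trip: 229632.00 × 0.0067 = 1538.53 USD
= 229632.00 JPY, then 1538.53 USD

229632.00 JPY, then 1538.53 USD


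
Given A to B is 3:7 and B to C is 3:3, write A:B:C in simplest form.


Match B: multiply A:B by 3 → 9:21
Multiply B:C by 7 → 21:21
Combined: 9:21:21
GCD = 3
= 3:7:7

3:7:7


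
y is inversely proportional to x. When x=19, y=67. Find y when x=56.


Inverse proportion: x × y = constant
k = 19 × 67 = 1273
y₂ = k / 56 = 1273 / 56
= 22.73

22.73


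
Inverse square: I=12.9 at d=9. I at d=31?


I₁d₁² = I₂d₂²
I₂ = I₁ × (d₁/d₂)²
= 12.9 × (9/31)²
= 12.9 × 81/961
= 1044.9/961
≈ 1.0873

1.0873


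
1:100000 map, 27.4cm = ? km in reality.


Real distance = map distance × scale
= 27.4cm × 100000
= 2740000 cm = 27400.0 m
= 27.400 km

27.400 km


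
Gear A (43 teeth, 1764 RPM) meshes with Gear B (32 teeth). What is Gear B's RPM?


Gear ratio = 43:32 = 43:32
RPM_B = RPM_A × (teeth_A / teeth_B)
= 1764 × (43/32)
= 2370.4 RPM

2370.4 RPM


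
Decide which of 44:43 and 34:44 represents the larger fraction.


44/43 = 1.0233
34/44 = 0.7727
1.0233 > 0.7727, so 44:43 is greater
= 44:43

44:43


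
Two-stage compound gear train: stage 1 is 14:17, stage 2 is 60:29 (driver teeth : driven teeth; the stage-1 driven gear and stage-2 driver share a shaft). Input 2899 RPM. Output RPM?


Stage 1: RPM_B = RPM_A × t_A/t_B = 2899 × 14/17 = 40586/17 ≈ 2387.41
B and C share a shaft → RPM_C = RPM_B
Stage 2: RPM_D = RPM_C × t_C/t_D = RPM_A × (t_A×t_C)/(t_B×t_D)
Overall ratio = (14×60)/(17×29) = 840/493
RPM_D = 2899 × 840/493 = 2435160/493
≈ 4939.47 RPM

4939.47 RPM


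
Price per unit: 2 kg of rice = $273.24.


Unit rate = total / quantity
= 273.24 / 2
= $136.62 per unit

$136.62 per unit


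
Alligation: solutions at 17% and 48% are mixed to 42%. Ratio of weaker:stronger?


Let x parts of 17% mix with y parts of 48%.
17x + 48y = 42(x + y)
17x + 48y = 42x + 42y
x(17 - 42) = y(42 - 48)
x/y = (48 - 42)/(42 - 17) = 6/25
Simplify: 6:25
= 6:25

6:25


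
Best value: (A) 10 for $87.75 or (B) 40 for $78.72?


Deal A: $87.75/10 = $8.7750/unit
Deal B: $78.72/40 = $1.9680/unit
B is cheaper per unit
= Deal B

Deal B


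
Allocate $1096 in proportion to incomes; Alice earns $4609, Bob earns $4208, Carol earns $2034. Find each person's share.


Total income = 4609 + 4208 + 2034 = $10851
Alice: $1096 × 4609/10851 = $465.53
Bob: $1096 × 4208/10851 = $425.03
Carol: $1096 × 2034/10851 = $205.44
= Alice: $465.53, Bob: $425.03, Carol: $205.44

Alice: $465.53, Bob: $425.03, Carol: $205.44


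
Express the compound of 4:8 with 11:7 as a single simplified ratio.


Compound ratio = (4×11) : (8×7)
= 44:56
GCD = 4
= 11:14

11:14


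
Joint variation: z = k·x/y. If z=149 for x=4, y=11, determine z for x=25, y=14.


z = k·x/y
Solve for k using the known point: k = z·y/x = 149×11/4 = 1639/4 = 409.7500
Now evaluate at x=25, y=14:
z = k × 25 / 14 = (1639 × 25) / (4 × 14) = 40975/56
≈ 731.6964

731.6964


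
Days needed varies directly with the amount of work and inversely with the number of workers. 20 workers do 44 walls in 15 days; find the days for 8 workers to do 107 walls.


Days ∝ work / workers, so d₂ = d₁ × (m₁/m₂) × (w₂/w₁)
Workers factor (inverse): 20/8 = 2.5000
Work factor (direct): 107/44 ≈ 2.4318
d₂ = 15 × 20/8 × 107/44 = (15 × 20 × 107) / (8 × 44) = 32100/352
≈ 91.19 days

91.19 days


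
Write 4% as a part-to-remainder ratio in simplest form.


4% means 4 parts out of 100; remainder = 96
Part : remainder = 4:96
GCD = 4
= 1:24

1:24


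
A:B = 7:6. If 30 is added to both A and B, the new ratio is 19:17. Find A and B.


Let A = 7k, B = 6k.
(7k + 30) / (6k + 30) = 19/17
Cross-multiply: 17(7k + 30) = 19(6k + 30)
119k + 510 = 114k + 570
119k - 114k = 570 - 510
5k = 60
k = 60/5 = 12
A = 7×12 = 84, B = 6×12 = 72
= A = 84, B = 72

A = 84, B = 72


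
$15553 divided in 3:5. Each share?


Total parts = 3 + 5 = 8
Part 1: 15553 × 3/8 = 5832.38
Part 2: 15553 × 5/8 = 9720.63
= Part 1: $5832.38, Part 2: $9720.63

Part 1: $5832.38, Part 2: $9720.63


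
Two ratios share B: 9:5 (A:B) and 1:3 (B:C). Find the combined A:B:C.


Match B: multiply A:B by 1 → 9:5
Multiply B:C by 5 → 5:15
Combined: 9:5:15
GCD = 1
= 9:5:15

9:5:15


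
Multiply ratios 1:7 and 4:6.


Compound ratio = (1×4) : (7×6)
= 4:42
GCD = 2
= 2:21

2:21


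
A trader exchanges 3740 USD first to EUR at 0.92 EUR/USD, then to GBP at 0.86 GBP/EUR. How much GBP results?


Step 1: 3740 USD × 0.92 = 3440.80 EUR
Step 2: 3440.80 EUR × 0.86 = 2959.09 GBP
Implied rate USD→GBP = 0.92 × 0.86 = 0.7912
= 2959.09 GBP

2959.09 GBP


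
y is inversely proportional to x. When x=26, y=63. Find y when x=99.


Inverse proportion: x × y = constant
k = 26 × 63 = 1638
y₂ = k / 99 = 1638 / 99
= 16.55

16.55


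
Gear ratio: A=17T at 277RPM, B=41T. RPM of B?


Gear ratio = 17:41 = 17:41
RPM_B = RPM_A × (teeth_A / teeth_B)
= 277 × (17/41)
= 114.9 RPM

114.9 RPM


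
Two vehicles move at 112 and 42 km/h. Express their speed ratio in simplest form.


Ratio = 112:42
GCD = 14
Simplified = 8:3
Time ratio (same distance) = 3:8
Speed ratio = 8:3

8:3


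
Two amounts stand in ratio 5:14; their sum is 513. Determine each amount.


Let A = 5k, B = 14k.
5k + 14k = 513
19k = 513 → k = 513/19 = 27
A = 5×27 = 135, B = 14×27 = 378
= A = 135, B = 378

A = 135, B = 378


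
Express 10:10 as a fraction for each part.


Total parts = 10 + 10 = 20
First part: 10/20 = 1/2
Second part: 10/20 = 1/2
= 1/2 and 1/2

1/2 and 1/2


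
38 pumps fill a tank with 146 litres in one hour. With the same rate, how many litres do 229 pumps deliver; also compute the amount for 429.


Direct proportion: y/x = constant
k = 146/38 ≈ 3.8421
y at x=229: k × 229 = 146 × 229 / 38 = 33434/38 ≈ 879.84
y at x=429: k × 429 = 146 × 429 / 38 = 62634/38 ≈ 1648.26
= 879.84 and 1648.26

879.84 and 1648.26


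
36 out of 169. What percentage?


Percentage = (part / whole) × 100
= (36 / 169) × 100
≈ 21.30%

21.30%


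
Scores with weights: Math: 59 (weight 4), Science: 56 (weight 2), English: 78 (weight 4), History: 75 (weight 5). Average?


Numerator = 59×4 + 56×2 + 78×4 + 75×5
= 236 + 112 + 312 + 375
= 1035
Total weight = 15
Weighted avg = 1035/15
= 69.00

69.00


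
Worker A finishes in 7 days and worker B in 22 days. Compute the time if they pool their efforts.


Rate of A = 1/7 per day
Rate of B = 1/22 per day
Combined rate = 1/7 + 1/22 = 29/154 ≈ 0.1883 per day
Days = 1 / combined rate = 154/29
≈ 5.31 days

5.31 days


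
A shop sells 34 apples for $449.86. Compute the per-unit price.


Unit rate = total / quantity
= 449.86 / 34
= $13.23 per unit

$13.23 per unit


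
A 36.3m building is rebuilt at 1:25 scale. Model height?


Model size = real / scale
= 36.3 / 25
= 1.4520 m

1.4520 m


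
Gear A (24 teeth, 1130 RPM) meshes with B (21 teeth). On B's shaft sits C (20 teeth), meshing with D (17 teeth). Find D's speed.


Stage 1: RPM_B = RPM_A × t_A/t_B = 1130 × 24/21 = 27120/21 ≈ 1291.43
B and C share a shaft → RPM_C = RPM_B
Stage 2: RPM_D = RPM_C × t_C/t_D = RPM_A × (t_A×t_C)/(t_B×t_D)
Overall ratio = (24×20)/(21×17) = 480/357
RPM_D = 1130 × 480/357 = 542400/357
≈ 1519.33 RPM

1519.33 RPM


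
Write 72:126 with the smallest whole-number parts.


GCD(72, 126) = 18
72/18 : 126/18
= 4:7

4:7


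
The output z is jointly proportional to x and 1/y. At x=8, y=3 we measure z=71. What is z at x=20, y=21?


z = k·x/y
Solve for k using the known point: k = z·y/x = 71×3/8 = 213/8 = 26.6250
Now evaluate at x=20, y=21:
z = k × 20 / 21 = (213 × 20) / (8 × 21) = 4260/168
≈ 25.3571

25.3571


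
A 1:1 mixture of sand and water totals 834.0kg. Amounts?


Total parts = 1 + 1 = 2
sand: 834.0 × 1/2 = 417.0kg
water: 834.0 × 1/2 = 417.0kg
= 417.0kg and 417.0kg

417.0kg and 417.0kg


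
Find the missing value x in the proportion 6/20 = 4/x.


Cross multiply: 6 × x = 20 × 4
6x = 80
x = 80 / 6
= 13.33

13.33


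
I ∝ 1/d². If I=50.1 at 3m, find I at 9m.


I₁d₁² = I₂d₂²
I₂ = I₁ × (d₁/d₂)²
= 50.1 × (3/9)²
= 50.1 × 9/81
= 450.9/81
≈ 5.5667

5.5667


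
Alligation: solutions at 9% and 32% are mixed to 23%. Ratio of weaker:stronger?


Let x parts of 9% mix with y parts of 32%.
9x + 32y = 23(x + y)
9x + 32y = 23x + 23y
x(9 - 23) = y(23 - 32)
x/y = (32 - 23)/(23 - 9) = 9/14
Simplify: 9:14
= 9:14

9:14


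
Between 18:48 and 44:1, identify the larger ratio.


18/48 = 0.3750
44/1 = 44.0000
0.3750 < 44.0000, so 18:48 is less
= 44:1

44:1


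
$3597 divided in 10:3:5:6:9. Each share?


Total parts = 10 + 3 + 5 + 6 + 9 = 33
Part 1: 3597 × 10/33 = 1090.00
Part 2: 3597 × 3/33 = 327.00
Part 3: 3597 × 5/33 = 545.00
Part 4: 3597 × 6/33 = 654.00
Part 5: 3597 × 9/33 = 981.00
= Part 1: $1090.00, Part 2: $327.00, Part 3: $545.00, Part 4: $654.00, Part 5: $981.00

Part 1: $1090.00, Part 2: $327.00, Part 3: $545.00, Part 4: $654.00, Part 5: $981.00


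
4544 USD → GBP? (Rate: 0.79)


Amount × rate = 4544 × 0.79
= 3589.76 GBP

3589.76 GBP


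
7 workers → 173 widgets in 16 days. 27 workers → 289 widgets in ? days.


Days ∝ work / workers, so d₂ = d₁ × (m₁/m₂) × (w₂/w₁)
Workers factor (inverse): 7/27 ≈ 0.2593
Work factor (direct): 289/173 ≈ 1.6705
d₂ = 16 × 7/27 × 289/173 = (16 × 7 × 289) / (27 × 173) = 32368/4671
≈ 6.93 days

6.93 days


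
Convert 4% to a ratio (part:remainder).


4% means 4 parts out of 100; remainder = 96
Part : remainder = 4:96
GCD = 4
= 1:24

1:24


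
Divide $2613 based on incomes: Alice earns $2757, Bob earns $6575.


Total income = 2757 + 6575 = $9332
Alice: $2613 × 2757/9332 = $771.97
Bob: $2613 × 6575/9332 = $1841.03
= Alice: $771.97, Bob: $1841.03

Alice: $771.97, Bob: $1841.03


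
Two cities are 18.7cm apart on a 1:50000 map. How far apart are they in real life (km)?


Real distance = map distance × scale
= 18.7cm × 50000
= 935000 cm = 9350.0 m
= 9.350 km

9.350 km


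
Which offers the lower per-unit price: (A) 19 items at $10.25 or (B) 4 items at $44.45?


Deal A: $10.25/19 = $0.5395/unit
Deal B: $44.45/4 = $11.1125/unit
A is cheaper per unit
= Deal A

Deal A


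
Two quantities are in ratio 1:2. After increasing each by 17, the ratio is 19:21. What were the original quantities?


Let A = 1k, B = 2k.
(1k + 17) / (2k + 17) = 19/21
Cross-multiply: 21(1k + 17) = 19(2k + 17)
21k + 357 = 38k + 323
21k - 38k = 323 - 357
-17k = -34
k = -34/-17 = 2
A = 1×2 = 2, B = 2×2 = 4
= A = 2, B = 4

A = 2, B = 4


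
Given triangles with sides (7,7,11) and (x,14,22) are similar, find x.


Scale factor = 14/7 = 2
Missing side = 7 × 2
= 14.0

14.0


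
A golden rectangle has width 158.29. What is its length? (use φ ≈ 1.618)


φ = (1 + √5) / 2 ≈ 1.618
Length = width × φ = 158.29 × 1.618 = 256.11322
≈ 256.11

256.11


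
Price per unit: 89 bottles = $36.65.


Unit rate = total / quantity
= 36.65 / 89
= $0.41 per unit

$0.41 per unit


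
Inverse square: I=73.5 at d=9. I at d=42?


I₁d₁² = I₂d₂²
I₂ = I₁ × (d₁/d₂)²
= 73.5 × (9/42)²
= 73.5 × 81/1764
= 5953.5/1764
= 3.3750

3.3750


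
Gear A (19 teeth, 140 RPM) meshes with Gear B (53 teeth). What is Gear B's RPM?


Gear ratio = 19:53 = 19:53
RPM_B = RPM_A × (teeth_A / teeth_B)
= 140 × (19/53)
= 50.2 RPM

50.2 RPM


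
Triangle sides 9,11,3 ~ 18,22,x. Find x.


Scale factor = 18/9 = 2
Missing side = 3 × 2
= 6.0

6.0


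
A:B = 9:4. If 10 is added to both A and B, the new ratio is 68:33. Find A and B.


Let A = 9k, B = 4k.
(9k + 10) / (4k + 10) = 68/33
Cross-multiply: 33(9k + 10) = 68(4k + 10)
297k + 330 = 272k + 680
297k - 272k = 680 - 330
25k = 350
k = 350/25 = 14
A = 9×14 = 126, B = 4×14 = 56
= A = 126, B = 56

A = 126, B = 56


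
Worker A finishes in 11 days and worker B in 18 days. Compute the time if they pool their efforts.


Rate of A = 1/11 per day
Rate of B = 1/18 per day
Combined rate = 1/11 + 1/18 = 29/198 ≈ 0.1465 per day
Days = 1 / combined rate = 198/29
≈ 6.83 days

6.83 days


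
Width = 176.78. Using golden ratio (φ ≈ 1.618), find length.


φ = (1 + √5) / 2 ≈ 1.618
Length = width × φ = 176.78 × 1.618 = 286.03004
≈ 286.03

286.03


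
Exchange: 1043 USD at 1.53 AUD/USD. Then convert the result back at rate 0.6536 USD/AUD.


Amount × rate = 1043 × 1.53 = 1595.79 AUD
Round-trip: 1595.79 × 0.6536 = 1043.01 USD
= 1595.79 AUD, then 1043.01 USD

1595.79 AUD, then 1043.01 USD


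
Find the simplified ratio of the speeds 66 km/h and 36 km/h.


Ratio = 66:36
GCD = 6
Simplified = 11:6
Time ratio (same distance) = 6:11
Speed ratio = 11:6

11:6


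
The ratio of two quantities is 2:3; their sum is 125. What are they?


Let A = 2k, B = 3k.
2k + 3k = 125
5k = 125 → k = 125/5 = 25
A = 2×25 = 50, B = 3×25 = 75
= A = 50, B = 75

A = 50, B = 75


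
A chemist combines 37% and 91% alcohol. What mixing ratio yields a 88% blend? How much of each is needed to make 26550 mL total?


Let x parts of 37% mix with y parts of 91%.
37x + 91y = 88(x + y)
37x + 91y = 88x + 88y
x(37 - 88) = y(88 - 91)
x/y = (91 - 88)/(88 - 37) = 3/51
Simplify: 1:17
Total parts = 18; one part = 26550/18 = 1475.00 mL
37% solution: 1×1475.00 = 1475.00 mL
91% solution: 17×1475.00 = 25075.00 mL
= ratio 1:17; 1475.00 mL and 25075.00 mL

ratio 1:17; 1475.00 mL and 25075.00 mL


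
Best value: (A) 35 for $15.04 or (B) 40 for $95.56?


Deal A: $15.04/35 = $0.4297/unit
Deal B: $95.56/40 = $2.3890/unit
A is cheaper per unit
= Deal A

Deal A


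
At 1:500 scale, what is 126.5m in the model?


Model size = real / scale
= 126.5 / 500
= 0.2530 m

0.2530 m


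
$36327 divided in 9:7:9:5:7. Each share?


Total parts = 9 + 7 + 9 + 5 + 7 = 37
Part 1: 36327 × 9/37 = 8836.30
Part 2: 36327 × 7/37 = 6872.68
Part 3: 36327 × 9/37 = 8836.30
Part 4: 36327 × 5/37 = 4909.05
Part 5: 36327 × 7/37 = 6872.68
= Part 1: $8836.30, Part 2: $6872.68, Part 3: $8836.30, Part 4: $4909.05, Part 5: $6872.68

Part 1: $8836.30, Part 2: $6872.68, Part 3: $8836.30, Part 4: $4909.05, Part 5: $6872.68


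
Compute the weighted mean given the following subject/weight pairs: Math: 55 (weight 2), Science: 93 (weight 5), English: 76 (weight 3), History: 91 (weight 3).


Numerator = 55×2 + 93×5 + 76×3 + 91×3
= 110 + 465 + 228 + 273
= 1076
Total weight = 13
Weighted avg = 1076/13
= 82.77

82.77


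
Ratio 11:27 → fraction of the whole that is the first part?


Total parts = 11 + 27 = 38
First part: 11/38 = 11/38
= 11/38

11/38


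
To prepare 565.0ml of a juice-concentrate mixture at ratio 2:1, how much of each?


Total parts = 2 + 1 = 3
juice: 565.0 × 2/3 = 376.7ml
concentrate: 565.0 × 1/3 = 188.3ml
= 376.7ml and 188.3ml

376.7ml and 188.3ml


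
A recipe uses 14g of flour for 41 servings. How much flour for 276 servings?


Direct proportion: y/x = constant
k = 14/41 ≈ 0.3415
y₂ = k × 276 = 14 × 276 / 41 = 3864/41
≈ 94.24

94.24


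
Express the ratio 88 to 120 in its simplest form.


GCD(88, 120) = 8
88/8 : 120/8
= 11:15

11:15


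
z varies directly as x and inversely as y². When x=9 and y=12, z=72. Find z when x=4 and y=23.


z = k·x/y²
Solve for k using the known point: k = z·y²/x = 72×144/9 = 10368/9 = 1152.0000
Now evaluate at x=4, y=23:
z = k × 4 / 529 = (10368 × 4) / (9 × 529) = 41472/4761
≈ 8.7108

8.7108


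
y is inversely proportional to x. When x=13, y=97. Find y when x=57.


Inverse proportion: x × y = constant
k = 13 × 97 = 1261
y₂ = k / 57 = 1261 / 57
= 22.12

22.12


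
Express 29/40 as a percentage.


Percentage = (part / whole) × 100
= (29 / 40) × 100
= 72.50%

72.50%


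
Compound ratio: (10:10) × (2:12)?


Compound ratio = (10×2) : (10×12)
= 20:120
GCD = 20
= 1:6

1:6


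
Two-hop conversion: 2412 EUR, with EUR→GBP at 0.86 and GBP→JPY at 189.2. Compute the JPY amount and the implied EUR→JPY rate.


Step 1: 2412 EUR × 0.86 = 2074.32 GBP
Step 2: 2074.32 GBP × 189.2 = 392461.34 JPY
Implied rate EUR→JPY = 0.86 × 189.2 = 162.7120
= 392461.34 JPY; implied rate 162.7120 JPY/EUR

392461.34 JPY; implied rate 162.7120 JPY/EUR


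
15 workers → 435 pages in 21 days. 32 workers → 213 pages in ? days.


Days ∝ work / workers, so d₂ = d₁ × (m₁/m₂) × (w₂/w₁)
Workers factor (inverse): 15/32 ≈ 0.4688
Work factor (direct): 213/435 ≈ 0.4897
d₂ = 21 × 15/32 × 213/435 = (21 × 15 × 213) / (32 × 435) = 67095/13920
≈ 4.82 days

4.82 days


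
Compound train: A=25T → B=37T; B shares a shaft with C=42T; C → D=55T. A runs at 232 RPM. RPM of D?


Stage 1: RPM_B = RPM_A × t_A/t_B = 232 × 25/37 = 5800/37 ≈ 156.76
B and C share a shaft → RPM_C = RPM_B
Stage 2: RPM_D = RPM_C × t_C/t_D = RPM_A × (t_A×t_C)/(t_B×t_D)
Overall ratio = (25×42)/(37×55) = 1050/2035
RPM_D = 232 × 1050/2035 = 243600/2035
≈ 119.71 RPM

119.71 RPM


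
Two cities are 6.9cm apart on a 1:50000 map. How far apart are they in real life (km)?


Real distance = map distance × scale
= 6.9cm × 50000
= 345000 cm = 3450.0 m
= 3.450 km

3.450 km


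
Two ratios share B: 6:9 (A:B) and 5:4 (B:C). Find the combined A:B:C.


Match B: multiply A:B by 5 → 30:45
Multiply B:C by 9 → 45:36
Combined: 30:45:36
GCD = 3
= 10:15:12

10:15:12


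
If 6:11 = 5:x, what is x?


Cross multiply: 6 × x = 11 × 5
6x = 55
x = 55 / 6
= 9.17

9.17


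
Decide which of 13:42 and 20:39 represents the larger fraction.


13/42 = 0.3095
20/39 = 0.5128
0.3095 < 0.5128, so 13:42 is less
= 20:39

20:39


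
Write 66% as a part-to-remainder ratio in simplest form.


66% means 66 parts out of 100; remainder = 34
Part : remainder = 66:34
GCD = 2
= 33:17

33:17


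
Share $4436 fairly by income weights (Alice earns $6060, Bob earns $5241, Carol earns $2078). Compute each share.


Total income = 6060 + 5241 + 2078 = $13379
Alice: $4436 × 6060/13379 = $2009.28
Bob: $4436 × 5241/13379 = $1737.73
Carol: $4436 × 2078/13379 = $688.99
= Alice: $2009.28, Bob: $1737.73, Carol: $688.99

Alice: $2009.28, Bob: $1737.73, Carol: $688.99


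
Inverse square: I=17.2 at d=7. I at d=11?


I₁d₁² = I₂d₂²
I₂ = I₁ × (d₁/d₂)²
= 17.2 × (7/11)²
= 17.2 × 49/121
= 842.8/121
≈ 6.9653

6.9653


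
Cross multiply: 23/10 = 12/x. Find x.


Cross multiply: 23 × x = 10 × 12
23x = 120
x = 120 / 23
= 5.22

5.22


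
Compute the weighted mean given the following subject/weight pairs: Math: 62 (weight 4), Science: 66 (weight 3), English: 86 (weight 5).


Numerator = 62×4 + 66×3 + 86×5
= 248 + 198 + 430
= 876
Total weight = 12
Weighted avg = 876/12
= 73.00

73.00


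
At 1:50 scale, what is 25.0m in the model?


Model size = real / scale
= 25.0 / 50
= 0.5000 m

0.5000 m


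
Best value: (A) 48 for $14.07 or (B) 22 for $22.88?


Deal A: $14.07/48 = $0.2931/unit
Deal B: $22.88/22 = $1.0400/unit
A is cheaper per unit
= Deal A

Deal A


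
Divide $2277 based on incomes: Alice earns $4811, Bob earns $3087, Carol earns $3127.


Total income = 4811 + 3087 + 3127 = $11025
Alice: $2277 × 4811/11025 = $993.62
Bob: $2277 × 3087/11025 = $637.56
Carol: $2277 × 3127/11025 = $645.82
= Alice: $993.62, Bob: $637.56, Carol: $645.82

Alice: $993.62, Bob: $637.56, Carol: $645.82


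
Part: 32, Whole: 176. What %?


Percentage = (part / whole) × 100
= (32 / 176) × 100
≈ 18.18%

18.18%


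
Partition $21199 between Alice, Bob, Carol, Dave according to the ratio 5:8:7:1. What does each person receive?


Total parts = 5 + 8 + 7 + 1 = 21
Alice: 21199 × 5/21 = 5047.38
Bob: 21199 × 8/21 = 8075.81
Carol: 21199 × 7/21 = 7066.33
Dave: 21199 × 1/21 = 1009.48
= Alice: $5047.38, Bob: $8075.81, Carol: $7066.33, Dave: $1009.48

Alice: $5047.38, Bob: $8075.81, Carol: $7066.33, Dave: $1009.48


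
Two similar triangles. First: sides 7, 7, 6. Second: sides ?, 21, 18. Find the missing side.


Scale factor = 21/7 = 3
Missing side = 7 × 3
= 21.0

21.0


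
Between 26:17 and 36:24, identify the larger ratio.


26/17 = 1.5294
36/24 = 1.5000
1.5294 > 1.5000, so 26:17 is greater
= 26:17

26:17


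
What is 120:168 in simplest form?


GCD(120, 168) = 24
120/24 : 168/24
= 5:7

5:7


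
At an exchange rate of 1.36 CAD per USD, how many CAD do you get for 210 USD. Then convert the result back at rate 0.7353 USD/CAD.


Amount × rate = 210 × 1.36 = 285.60 CAD
Round-trip: 285.60 × 0.7353 = 210.00 USD
= 285.60 CAD, then 210.00 USD

285.60 CAD, then 210.00 USD


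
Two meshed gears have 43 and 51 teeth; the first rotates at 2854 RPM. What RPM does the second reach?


Gear ratio = 43:51 = 43:51
RPM_B = RPM_A × (teeth_A / teeth_B)
= 2854 × (43/51)
= 2406.3 RPM

2406.3 RPM


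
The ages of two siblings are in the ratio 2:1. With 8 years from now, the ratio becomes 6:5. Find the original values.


Let A = 2k, B = 1k.
(2k + 8) / (1k + 8) = 6/5
Cross-multiply: 5(2k + 8) = 6(1k + 8)
10k + 40 = 6k + 48
10k - 6k = 48 - 40
4k = 8
k = 8/4 = 2
A = 2×2 = 4, B = 1×2 = 2
= A = 4, B = 2

A = 4, B = 2


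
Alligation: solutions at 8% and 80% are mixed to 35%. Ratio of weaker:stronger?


Let x parts of 8% mix with y parts of 80%.
8x + 80y = 35(x + y)
8x + 80y = 35x + 35y
x(8 - 35) = y(35 - 80)
x/y = (80 - 35)/(35 - 8) = 45/27
Simplify: 5:3
= 5:3

5:3


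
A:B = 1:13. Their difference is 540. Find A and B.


Let A = 1k, B = 13k.
13k - 1k = 540
12k = 540 → k = 540/12 = 45
A = 1×45 = 45, B = 13×45 = 585
= A = 45, B = 585

A = 45, B = 585


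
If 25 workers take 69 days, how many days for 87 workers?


Inverse proportion: x × y = constant
k = 25 × 69 = 1725
y₂ = k / 87 = 1725 / 87
= 19.83

19.83


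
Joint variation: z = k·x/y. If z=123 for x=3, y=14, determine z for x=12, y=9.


z = k·x/y
Solve for k using the known point: k = z·y/x = 123×14/3 = 1722/3 = 574.0000
Now evaluate at x=12, y=9:
z = k × 12 / 9 = (1722 × 12) / (3 × 9) = 20664/27
≈ 765.3333

765.3333


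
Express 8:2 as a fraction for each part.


Total parts = 8 + 2 = 10
First part: 8/10 = 4/5
Second part: 2/10 = 1/5
= 4/5 and 1/5

4/5 and 1/5


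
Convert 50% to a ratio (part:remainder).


50% means 50 parts out of 100; remainder = 50
Part : remainder = 50:50
GCD = 50
= 1:1

1:1


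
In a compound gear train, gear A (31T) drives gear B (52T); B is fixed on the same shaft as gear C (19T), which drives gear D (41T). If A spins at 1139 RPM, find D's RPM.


Stage 1: RPM_B = RPM_A × t_A/t_B = 1139 × 31/52 = 35309/52 ≈ 679.02
B and C share a shaft → RPM_C = RPM_B
Stage 2: RPM_D = RPM_C × t_C/t_D = RPM_A × (t_A×t_C)/(t_B×t_D)
Overall ratio = (31×19)/(52×41) = 589/2132
RPM_D = 1139 × 589/2132 = 670871/2132
≈ 314.67 RPM

314.67 RPM


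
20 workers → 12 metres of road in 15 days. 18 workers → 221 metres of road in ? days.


Days ∝ work / workers, so d₂ = d₁ × (m₁/m₂) × (w₂/w₁)
Workers factor (inverse): 20/18 ≈ 1.1111
Work factor (direct): 221/12 ≈ 18.4167
d₂ = 15 × 20/18 × 221/12 = (15 × 20 × 221) / (18 × 12) = 66300/216
≈ 306.94 days

306.94 days


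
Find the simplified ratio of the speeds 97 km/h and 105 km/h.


Ratio = 97:105
GCD = 1
Simplified = 97:105
Time ratio (same distance) = 105:97
Speed ratio = 97:105

97:105


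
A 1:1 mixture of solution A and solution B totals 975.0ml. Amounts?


Total parts = 1 + 1 = 2
solution A: 975.0 × 1/2 = 487.5ml
solution B: 975.0 × 1/2 = 487.5ml
= 487.5ml and 487.5ml

487.5ml and 487.5ml


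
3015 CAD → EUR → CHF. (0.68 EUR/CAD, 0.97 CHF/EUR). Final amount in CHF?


Step 1: 3015 CAD × 0.68 = 2050.20 EUR
Step 2: 2050.20 EUR × 0.97 = 1988.69 CHF
Implied rate CAD→CHF = 0.68 × 0.97 = 0.6596
= 1988.69 CHF

1988.69 CHF


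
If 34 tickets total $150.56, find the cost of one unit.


Unit rate = total / quantity
= 150.56 / 34
= $4.43 per unit

$4.43 per unit


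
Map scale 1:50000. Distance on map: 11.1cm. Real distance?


Real distance = map distance × scale
= 11.1cm × 50000
= 555000 cm = 5550.0 m
= 5.550 km

5.550 km


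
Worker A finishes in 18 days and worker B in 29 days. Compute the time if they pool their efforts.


Rate of A = 1/18 per day
Rate of B = 1/29 per day
Combined rate = 1/18 + 1/29 = 47/522 ≈ 0.0900 per day
Days = 1 / combined rate = 522/47
≈ 11.11 days

11.11 days


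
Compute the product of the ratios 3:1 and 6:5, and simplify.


Compound ratio = (3×6) : (1×5)
= 18:5
GCD = 1
= 18:5

18:5


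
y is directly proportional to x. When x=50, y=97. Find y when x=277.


Direct proportion: y/x = constant
k = 97/50 = 1.9400
y₂ = k × 277 = 97 × 277 / 50 = 26869/50
= 537.38

537.38


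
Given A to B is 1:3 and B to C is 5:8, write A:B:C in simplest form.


Match B: multiply A:B by 5 → 5:15
Multiply B:C by 3 → 15:24
Combined: 5:15:24
GCD = 1
= 5:15:24

5:15:24


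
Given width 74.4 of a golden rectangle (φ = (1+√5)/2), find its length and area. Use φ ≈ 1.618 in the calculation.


φ = (1 + √5) / 2 ≈ 1.618
Length = width × φ = 74.4 × 1.618 = 120.3792
≈ 120.38
Area = width × length = 74.4 × 120.3792 = 8956.21248 ≈ 8956.21
= Length: 120.38, Area: 8956.21

Length: 120.38, Area: 8956.21


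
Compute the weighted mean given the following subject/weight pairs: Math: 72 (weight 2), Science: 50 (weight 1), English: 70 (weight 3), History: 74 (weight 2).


Numerator = 72×2 + 50×1 + 70×3 + 74×2
= 144 + 50 + 210 + 148
= 552
Total weight = 8
Weighted avg = 552/8
= 69.00

69.00


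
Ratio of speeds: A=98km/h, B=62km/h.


Ratio = 98:62
GCD = 2
Simplified = 49:31
Time ratio (same distance) = 31:49
Speed ratio = 49:31

49:31


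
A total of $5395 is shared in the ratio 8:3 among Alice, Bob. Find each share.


Total parts = 8 + 3 = 11
Alice: 5395 × 8/11 = 3923.64
Bob: 5395 × 3/11 = 1471.36
= Alice: $3923.64, Bob: $1471.36

Alice: $3923.64, Bob: $1471.36


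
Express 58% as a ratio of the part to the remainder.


58% means 58 parts out of 100; remainder = 42
Part : remainder = 58:42
GCD = 2
= 29:21

29:21


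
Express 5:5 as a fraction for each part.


Total parts = 5 + 5 = 10
First part: 5/10 = 1/2
Second part: 5/10 = 1/2
= 1/2 and 1/2

1/2 and 1/2


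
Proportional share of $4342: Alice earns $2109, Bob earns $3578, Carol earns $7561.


Total income = 2109 + 3578 + 7561 = $13248
Alice: $4342 × 2109/13248 = $691.22
Bob: $4342 × 3578/13248 = $1172.68
Carol: $4342 × 7561/13248 = $2478.10
= Alice: $691.22, Bob: $1172.68, Carol: $2478.10

Alice: $691.22, Bob: $1172.68, Carol: $2478.10


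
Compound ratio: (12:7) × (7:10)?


Compound ratio = (12×7) : (7×10)
= 84:70
GCD = 14
= 6:5

6:5


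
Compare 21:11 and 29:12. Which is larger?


21/11 = 1.9091
29/12 = 2.4167
1.9091 < 2.4167, so 21:11 is less
= 29:12

29:12


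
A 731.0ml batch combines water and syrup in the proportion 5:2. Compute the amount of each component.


Total parts = 5 + 2 = 7
water: 731.0 × 5/7 = 522.1ml
syrup: 731.0 × 2/7 = 208.9ml
= 522.1ml and 208.9ml

522.1ml and 208.9ml


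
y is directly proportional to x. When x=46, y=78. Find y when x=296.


Direct proportion: y/x = constant
k = 78/46 ≈ 1.6957
y₂ = k × 296 = 78 × 296 / 46 = 23088/46
≈ 501.91

501.91


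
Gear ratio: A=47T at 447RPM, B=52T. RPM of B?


Gear ratio = 47:52 = 47:52
RPM_B = RPM_A × (teeth_A / teeth_B)
= 447 × (47/52)
= 404.0 RPM

404.0 RPM


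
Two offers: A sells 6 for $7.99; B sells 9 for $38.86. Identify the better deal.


Deal A: $7.99/6 = $1.3317/unit
Deal B: $38.86/9 = $4.3178/unit
A is cheaper per unit
= Deal A

Deal A


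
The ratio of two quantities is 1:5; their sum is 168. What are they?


Let A = 1k, B = 5k.
1k + 5k = 168
6k = 168 → k = 168/6 = 28
A = 1×28 = 28, B = 5×28 = 140
= A = 28, B = 140

A = 28, B = 140


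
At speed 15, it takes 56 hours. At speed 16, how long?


Inverse proportion: x × y = constant
k = 15 × 56 = 840
y₂ = k / 16 = 840 / 16
= 52.50

52.50


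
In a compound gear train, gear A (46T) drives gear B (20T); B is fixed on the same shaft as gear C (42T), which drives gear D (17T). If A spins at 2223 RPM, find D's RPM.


Stage 1: RPM_B = RPM_A × t_A/t_B = 2223 × 46/20 = 102258/20 = 5112.90
B and C share a shaft → RPM_C = RPM_B
Stage 2: RPM_D = RPM_C × t_C/t_D = RPM_A × (t_A×t_C)/(t_B×t_D)
Overall ratio = (46×42)/(20×17) = 1932/340
RPM_D = 2223 × 1932/340 = 4294836/340
≈ 12631.87 RPM

12631.87 RPM


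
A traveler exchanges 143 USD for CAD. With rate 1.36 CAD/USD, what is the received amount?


Amount × rate = 143 × 1.36
= 194.48 CAD

194.48 CAD


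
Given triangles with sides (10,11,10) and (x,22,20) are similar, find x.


Scale factor = 22/11 = 2
Missing side = 10 × 2
= 20.0

20.0


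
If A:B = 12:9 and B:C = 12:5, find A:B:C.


Match B: multiply A:B by 12 → 144:108
Multiply B:C by 9 → 108:45
Combined: 144:108:45
GCD = 9
= 16:12:5

16:12:5


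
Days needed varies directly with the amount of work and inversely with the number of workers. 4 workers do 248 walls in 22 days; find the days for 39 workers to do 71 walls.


Days ∝ work / workers, so d₂ = d₁ × (m₁/m₂) × (w₂/w₁)
Workers factor (inverse): 4/39 ≈ 0.1026
Work factor (direct): 71/248 ≈ 0.2863
d₂ = 22 × 4/39 × 71/248 = (22 × 4 × 71) / (39 × 248) = 6248/9672
≈ 0.65 days

0.65 days


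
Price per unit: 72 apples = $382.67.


Unit rate = total / quantity
= 382.67 / 72
= $5.31 per unit

$5.31 per unit


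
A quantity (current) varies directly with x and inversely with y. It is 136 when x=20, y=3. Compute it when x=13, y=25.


z = k·x/y
Solve for k using the known point: k = z·y/x = 136×3/20 = 408/20 = 20.4000
Now evaluate at x=13, y=25:
z = k × 13 / 25 = (408 × 13) / (20 × 25) = 5304/500
= 10.6080

10.6080


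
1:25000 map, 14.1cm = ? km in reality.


Real distance = map distance × scale
= 14.1cm × 25000
= 352500 cm = 3525.0 m
= 3.525 km

3.525 km


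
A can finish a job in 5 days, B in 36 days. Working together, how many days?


Rate of A = 1/5 per day
Rate of B = 1/36 per day
Combined rate = 1/5 + 1/36 = 41/180 ≈ 0.2278 per day
Days = 1 / combined rate = 180/41
≈ 4.39 days

4.39 days


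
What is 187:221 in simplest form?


GCD(187, 221) = 17
187/17 : 221/17
= 11:13

11:13


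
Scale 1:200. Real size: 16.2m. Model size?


Model size = real / scale
= 16.2 / 200
= 0.0810 m

0.0810 m


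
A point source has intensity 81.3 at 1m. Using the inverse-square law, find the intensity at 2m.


I₁d₁² = I₂d₂²
I₂ = I₁ × (d₁/d₂)²
= 81.3 × (1/2)²
= 81.3 × 1/4
= 81.3/4
= 20.3250

20.3250


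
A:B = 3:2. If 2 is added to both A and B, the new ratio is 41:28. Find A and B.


Let A = 3k, B = 2k.
(3k + 2) / (2k + 2) = 41/28
Cross-multiply: 28(3k + 2) = 41(2k + 2)
84k + 56 = 82k + 82
84k - 82k = 82 - 56
2k = 26
k = 26/2 = 13
A = 3×13 = 39, B = 2×13 = 26
= A = 39, B = 26

A = 39, B = 26


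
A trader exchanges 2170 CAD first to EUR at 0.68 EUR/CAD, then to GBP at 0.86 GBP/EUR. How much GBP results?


Step 1: 2170 CAD × 0.68 = 1475.60 EUR
Step 2: 1475.60 EUR × 0.86 = 1269.02 GBP
Implied rate CAD→GBP = 0.68 × 0.86 = 0.5848
= 1269.02 GBP

1269.02 GBP


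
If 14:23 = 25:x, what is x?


Cross multiply: 14 × x = 23 × 25
14x = 575
x = 575 / 14
= 41.07

41.07


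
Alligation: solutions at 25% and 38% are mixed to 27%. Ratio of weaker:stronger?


Let x parts of 25% mix with y parts of 38%.
25x + 38y = 27(x + y)
25x + 38y = 27x + 27y
x(25 - 27) = y(27 - 38)
x/y = (38 - 27)/(27 - 25) = 11/2
Simplify: 11:2
= 11:2

11:2


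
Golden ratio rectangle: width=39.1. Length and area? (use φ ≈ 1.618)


φ = (1 + √5) / 2 ≈ 1.618
Length = width × φ = 39.1 × 1.618 = 63.2638
≈ 63.26
Area = width × length = 39.1 × 63.2638 = 2473.61458 ≈ 2473.61
= Length: 63.26, Area: 2473.61

Length: 63.26, Area: 2473.61


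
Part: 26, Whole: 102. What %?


Percentage = (part / whole) × 100
= (26 / 102) × 100
≈ 25.49%

25.49%


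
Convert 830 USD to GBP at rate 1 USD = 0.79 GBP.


Amount × rate = 830 × 0.79
= 655.70 GBP

655.70 GBP


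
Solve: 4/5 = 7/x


Cross multiply: 4 × x = 5 × 7
4x = 35
x = 35 / 4
= 8.75

8.75


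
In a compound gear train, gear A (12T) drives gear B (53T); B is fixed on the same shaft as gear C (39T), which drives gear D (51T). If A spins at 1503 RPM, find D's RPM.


Stage 1: RPM_B = RPM_A × t_A/t_B = 1503 × 12/53 = 18036/53 ≈ 340.30
B and C share a shaft → RPM_C = RPM_B
Stage 2: RPM_D = RPM_C × t_C/t_D = RPM_A × (t_A×t_C)/(t_B×t_D)
Overall ratio = (12×39)/(53×51) = 468/2703
RPM_D = 1503 × 468/2703 = 703404/2703
≈ 260.23 RPM

260.23 RPM


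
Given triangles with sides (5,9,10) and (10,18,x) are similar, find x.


Scale factor = 10/5 = 2
Missing side = 10 × 2
= 20.0

20.0


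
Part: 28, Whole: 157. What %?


Percentage = (part / whole) × 100
= (28 / 157) × 100
≈ 17.83%

17.83%


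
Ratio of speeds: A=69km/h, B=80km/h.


Ratio = 69:80
GCD = 1
Simplified = 69:80
Time ratio (same distance) = 80:69
Speed ratio = 69:80

69:80


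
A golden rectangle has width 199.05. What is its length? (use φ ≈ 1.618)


φ = (1 + √5) / 2 ≈ 1.618
Length = width × φ = 199.05 × 1.618 = 322.0629
≈ 322.06

322.06


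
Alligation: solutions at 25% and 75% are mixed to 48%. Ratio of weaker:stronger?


Let x parts of 25% mix with y parts of 75%.
25x + 75y = 48(x + y)
25x + 75y = 48x + 48y
x(25 - 48) = y(48 - 75)
x/y = (75 - 48)/(48 - 25) = 27/23
Simplify: 27:23
= 27:23

27:23


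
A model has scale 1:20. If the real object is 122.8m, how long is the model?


Model size = real / scale
= 122.8 / 20
= 6.1400 m

6.1400 m
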